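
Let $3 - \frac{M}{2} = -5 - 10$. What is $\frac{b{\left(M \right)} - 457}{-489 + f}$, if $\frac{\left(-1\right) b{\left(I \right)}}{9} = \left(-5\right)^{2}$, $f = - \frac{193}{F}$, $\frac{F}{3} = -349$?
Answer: $\frac{357027}{255895} \approx 1.3952$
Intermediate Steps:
$F = -1047$ ($F = 3 \left(-349\right) = -1047$)
$f = \frac{193}{1047}$ ($f = - \frac{193}{-1047} = \left(-193\right) \left(- \frac{1}{1047}\right) = \frac{193}{1047} \approx 0.18434$)
$M = 36$ ($M = 6 - 2 \left(-5 - 10\right) = 6 - -30 = 6 + 30 = 36$)
$b{\left(I \right)} = -225$ ($b{\left(I \right)} = - 9 \left(-5\right)^{2} = \left(-9\right) 25 = -225$)
$\frac{b{\left(M \right)} - 457}{-489 + f} = \frac{-225 - 457}{-489 + \frac{193}{1047}} = - \frac{682}{- \frac{511790}{1047}} = \left(-682\right) \left(- \frac{1047}{511790}\right) = \frac{357027}{255895}$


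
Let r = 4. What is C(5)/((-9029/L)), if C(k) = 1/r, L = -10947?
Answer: 10947/36116 ≈ 0.30311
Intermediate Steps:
C(k) = 1/4
C(5)/((-9029/L)) = 1/(4*((-9029/(-10947)))) = 1/(4*((-9029*(-1/10947)))) = 1/(4*(9029/10947)) = (1/4)*(10947/9029) = 10947/36116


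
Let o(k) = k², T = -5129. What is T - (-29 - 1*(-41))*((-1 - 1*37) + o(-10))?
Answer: -5873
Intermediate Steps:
T - (-29 - 1*(-41))*((-1 - 1*37) + o(-10)) = -5129 - (-29 - 1*(-41))*((-1 - 1*37) + (-10)²) = -5129 - (-29 + 41)*((-1 - 37) + 100) = -5129 - 12*(-38 + 100) = -5129 - 12*62 = -5129 - 1*744 = -5129 - 744 = -5873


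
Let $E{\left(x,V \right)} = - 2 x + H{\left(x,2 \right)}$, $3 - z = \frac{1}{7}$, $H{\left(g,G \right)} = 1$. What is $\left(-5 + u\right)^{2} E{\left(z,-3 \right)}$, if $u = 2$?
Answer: $- \frac{297}{7} \approx -42.429$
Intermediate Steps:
$z = \frac{20}{7}$ ($z = 3 - \frac{1}{7} = \frac{20}{7} \approx 2.8571$)
$E{\left(x,V \right)} = 1 - 2 x$ ($E{\left(x,V \right)} = - 2 x + 1 = 1 - 2 x$)
$\left(-5 + u\right)^{2} E{\left(z,-3 \right)} = \left(-5 + 2\right)^{2} \left(1 - \frac{40}{7}\right) = \left(-3\right)^{2} \left(1 - \frac{40}{7}\right) = 9 \left(- \frac{33}{7}\right) = - \frac{297}{7}$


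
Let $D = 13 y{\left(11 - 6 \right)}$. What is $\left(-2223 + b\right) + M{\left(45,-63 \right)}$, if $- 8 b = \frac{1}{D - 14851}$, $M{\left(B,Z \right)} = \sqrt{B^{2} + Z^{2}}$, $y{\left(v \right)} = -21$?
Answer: $- \frac{268965215}{120992} + 9 \sqrt{74} \approx -2145.6$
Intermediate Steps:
$D = -273$ ($D = 13 \left(-21\right) = -273$)
$b = \frac{1}{120992}$ ($b = - \frac{1}{8 \left(-273 - 14851\right)} = - \frac{1}{8 \left(-15124\right)} = \left(- \frac{1}{8}\right) \left(- \frac{1}{15124}\right) = \frac{1}{120992} \approx 8.265 \cdot 10^{-6}$)
$\left(-2223 + b\right) + M{\left(45,-63 \right)} = \left(-2223 + \frac{1}{120992}\right) + \sqrt{45^{2} + \left(-63\right)^{2}} = - \frac{268965215}{120992} + \sqrt{2025 + 3969} = - \frac{268965215}{120992} + \sqrt{5994} = - \frac{268965215}{120992} + 9 \sqrt{74}$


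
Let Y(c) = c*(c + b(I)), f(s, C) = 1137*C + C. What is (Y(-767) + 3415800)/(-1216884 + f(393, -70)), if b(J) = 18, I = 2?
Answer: -3990283/1296544 ≈ -3.0776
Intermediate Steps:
f(s, C) = 1138*C
Y(c) = c*(18 + c) (Y(c) = c*(c + 18) = c*(18 + c))
(Y(-767) + 3415800)/(-1216884 + f(393, -70)) = (-767*(18 - 767) + 3415800)/(-1216884 + 1138*(-70)) = (-767*(-749) + 3415800)/(-1216884 - 79660) = (574483 + 3415800)/(-1296544) = 3990283*(-1/1296544) = -3990283/1296544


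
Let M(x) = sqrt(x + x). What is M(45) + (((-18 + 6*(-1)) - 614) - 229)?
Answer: -867 + 3*sqrt(10) ≈ -857.51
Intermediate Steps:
M(x) = sqrt(2)*sqrt(x) (M(x) = sqrt(2*x) = sqrt(2)*sqrt(x))
M(45) + (((-18 + 6*(-1)) - 614) - 229) = sqrt(2)*sqrt(45) + (((-18 + 6*(-1)) - 614) - 229) = sqrt(2)*(3*sqrt(5)) + (((-18 - 6) - 614) - 229) = 3*sqrt(10) + ((-24 - 614) - 229) = 3*sqrt(10) + (-638 - 229) = 3*sqrt(10) - 867 = -867 + 3*sqrt(10)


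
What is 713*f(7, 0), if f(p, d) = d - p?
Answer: -4991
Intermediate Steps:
713*f(7, 0) = 713*(0 - 1*7) = 713*(0 - 7) = 713*(-7) = -4991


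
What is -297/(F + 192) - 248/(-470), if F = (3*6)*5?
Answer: -247/470 ≈ -0.52553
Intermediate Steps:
F = 90 (F = 18*5 = 90)
-297/(F + 192) - 248/(-470) = -297/(90 + 192) - 248/(-470) = -297/282 - 248*(-1/470) = -297*1/282 + 124/235 = -99/94 + 124/235 = -247/470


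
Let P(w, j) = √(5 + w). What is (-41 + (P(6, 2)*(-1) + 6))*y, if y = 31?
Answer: -1085 - 31*√11 ≈ -1187.8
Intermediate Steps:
(-41 + (P(6, 2)*(-1) + 6))*y = (-41 + (√(5 + 6)*(-1) + 6))*31 = (-41 + (√11*(-1) + 6))*31 = (-41 + (-√11 + 6))*31 = (-41 + (6 - √11))*31 = (-35 - √11)*31 = -1085 - 31*√11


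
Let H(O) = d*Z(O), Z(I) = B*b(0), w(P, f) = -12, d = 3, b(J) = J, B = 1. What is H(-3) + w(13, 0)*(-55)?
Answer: 660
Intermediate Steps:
Z(I) = 0 (Z(I) = 1*0 = 0)
H(O) = 0 (H(O) = 3*0 = 0)
H(-3) + w(13, 0)*(-55) = 0 - 12*(-55) = 0 + 660 = 660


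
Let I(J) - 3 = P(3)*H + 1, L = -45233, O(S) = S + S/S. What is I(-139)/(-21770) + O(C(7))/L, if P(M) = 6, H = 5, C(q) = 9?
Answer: -877811/492361205 ≈ -0.0017829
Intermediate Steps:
O(S) = 1 + S (O(S) = S + 1 = 1 + S)
I(J) = 34 (I(J) = 3 + (6*5 + 1) = 3 + (30 + 1) = 3 + 31 = 34)
I(-139)/(-21770) + O(C(7))/L = 34/(-21770) + (1 + 9)/(-45233) = 34*(-1/21770) + 10*(-1/45233) = -17/10885 - 10/45233 = -877811/492361205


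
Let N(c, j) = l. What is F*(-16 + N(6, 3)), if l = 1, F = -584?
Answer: 8760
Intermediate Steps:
N(c, j) = 1
F*(-16 + N(6, 3)) = -584*(-16 + 1) = -584*(-15) = 8760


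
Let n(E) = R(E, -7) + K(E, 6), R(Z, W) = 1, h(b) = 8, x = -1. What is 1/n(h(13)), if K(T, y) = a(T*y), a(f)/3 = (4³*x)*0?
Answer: 1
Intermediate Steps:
a(f) = 0 (a(f) = 3*((4³*(-1))*0) = 3*((64*(-1))*0) = 3*(-64*0) = 3*0 = 0)
K(T, y) = 0
n(E) = 1 (n(E) = 1 + 0 = 1)
1/n(h(13)) = 1/1 = 1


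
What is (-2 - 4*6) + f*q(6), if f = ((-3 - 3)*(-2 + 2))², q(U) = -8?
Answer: -26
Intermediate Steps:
f = 0 (f = (-6*0)² = 0² = 0)
(-2 - 4*6) + f*q(6) = (-2 - 4*6) + 0*(-8) = (-2 - 24) + 0 = -26 + 0 = -26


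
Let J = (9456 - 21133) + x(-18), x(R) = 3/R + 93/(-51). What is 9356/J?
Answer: -954312/1191257 ≈ -0.80110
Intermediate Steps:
x(R) = -31/17 + 3/R (x(R) = 3/R + 93*(-1/51) = 3/R - 31/17 = -31/17 + 3/R)
J = -1191257/102 (J = (9456 - 21133) + (-31/17 + 3/(-18)) = -11677 + (-31/17 + 3*(-1/18)) = -11677 + (-31/17 - ⅙) = -11677 - 203/102 = -1191257/102 ≈ -11679.)
9356/J = 9356/(-1191257/102) = 9356*(-102/1191257) = -954312/1191257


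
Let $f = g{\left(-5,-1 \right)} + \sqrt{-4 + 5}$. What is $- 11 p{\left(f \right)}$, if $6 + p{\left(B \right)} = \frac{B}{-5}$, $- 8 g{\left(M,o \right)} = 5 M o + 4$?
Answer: $\frac{2409}{40} \approx 60.225$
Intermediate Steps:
$g{\left(M,o \right)} = - \frac{1}{2} - \frac{5 M o}{8}$ ($g{\left(M,o \right)} = - \frac{5 M o + 4}{8} = - \frac{4 + 5 M o}{8} = - \frac{1}{2} - \frac{5 M o}{8}$)
$f = - \frac{21}{8}$ ($f = \left(- \frac{1}{2} - \left(- \frac{25}{8}\right) \left(-1\right)\right) + \sqrt{-4 + 5} = \left(- \frac{1}{2} - \frac{25}{8}\right) + \sqrt{1} = - \frac{29}{8} + 1 = - \frac{21}{8} \approx -2.625$)
$p{\left(B \right)} = -6 - \frac{B}{5}$ ($p{\left(B \right)} = -6 + \frac{B}{-5} = -6 + B \left(- \frac{1}{5}\right) = -6 - \frac{B}{5}$)
$- 11 p{\left(f \right)} = - 11 \left(-6 - - \frac{21}{40}\right) = - 11 \left(-6 + \frac{21}{40}\right) = \left(-11\right) \left(- \frac{219}{40}\right) = \frac{2409}{40}$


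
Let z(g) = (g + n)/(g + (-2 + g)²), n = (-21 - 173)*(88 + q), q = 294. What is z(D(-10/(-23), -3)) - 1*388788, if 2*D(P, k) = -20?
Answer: -26085855/67 ≈ -3.8934e+5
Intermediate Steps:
n = -74108 (n = (-21 - 173)*(88 + 294) = -194*382 = -74108)
D(P, k) = -10 (D(P, k) = (½)*(-20) = -10)
z(g) = (-74108 + g)/(g + (-2 + g)²) (z(g) = (g - 74108)/(g + (-2 + g)²) = (-74108 + g)/(g + (-2 + g)²))
z(D(-10/(-23), -3)) - 1*388788 = (-74108 - 10)/(-10 + (-2 - 10)²) - 1*388788 = -74118/(-10 + (-12)²) - 388788 = -74118/(-10 + 144) - 388788 = -74118/134 - 388788 = (1/134)*(-74118) - 388788 = -37059/67 - 388788 = -26085855/67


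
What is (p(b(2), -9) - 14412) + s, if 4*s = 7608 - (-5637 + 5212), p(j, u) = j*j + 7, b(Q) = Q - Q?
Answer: -49587/4 ≈ -12397.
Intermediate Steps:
b(Q) = 0
p(j, u) = 7 + j² (p(j, u) = j² + 7 = 7 + j²)
s = 8033/4 (s = (7608 - (-5637 + 5212))/4 = (7608 - 1*(-425))/4 = (7608 + 425)/4 = (¼)*8033 = 8033/4 ≈ 2008.3)
(p(b(2), -9) - 14412) + s = ((7 + 0²) - 14412) + 8033/4 = ((7 + 0) - 14412) + 8033/4 = (7 - 14412) + 8033/4 = -14405 + 8033/4 = -49587/4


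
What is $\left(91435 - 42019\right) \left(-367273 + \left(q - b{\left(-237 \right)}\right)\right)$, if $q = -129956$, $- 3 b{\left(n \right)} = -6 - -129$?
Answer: $-24569042208$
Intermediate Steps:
$b{\left(n \right)} = -41$ ($b{\left(n \right)} = - \frac{-6 - -129}{3} = - \frac{-6 + 129}{3} = \left(- \frac{1}{3}\right) 123 = -41$)
$\left(91435 - 42019\right) \left(-367273 + \left(q - b{\left(-237 \right)}\right)\right) = \left(91435 - 42019\right) \left(-367273 - 129915\right) = 49416 \left(-367273 + \left(-129956 + 41\right)\right) = 49416 \left(-367273 - 129915\right) = 49416 \left(-497188\right) = -24569042208$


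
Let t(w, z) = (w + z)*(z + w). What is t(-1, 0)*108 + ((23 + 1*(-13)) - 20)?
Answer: 98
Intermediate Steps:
t(w, z) = (w + z)² (t(w, z) = (w + z)*(w + z) = (w + z)²)
t(-1, 0)*108 + ((23 + 1*(-13)) - 20) = (-1 + 0)²*108 + ((23 + 1*(-13)) - 20) = (-1)²*108 + ((23 - 13) - 20) = 1*108 + (10 - 20) = 108 - 10 = 98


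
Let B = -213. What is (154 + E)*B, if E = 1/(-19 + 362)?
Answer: -11251299/343 ≈ -32803.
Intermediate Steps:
E = 1/343 ≈ 0.0029155
(154 + E)*B = (154 + 1/343)*(-213) = (52823/343)*(-213) = -11251299/343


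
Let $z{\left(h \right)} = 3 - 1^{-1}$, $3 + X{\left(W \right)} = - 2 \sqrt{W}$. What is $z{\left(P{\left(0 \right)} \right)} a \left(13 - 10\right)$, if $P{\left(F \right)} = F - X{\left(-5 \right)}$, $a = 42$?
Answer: $252$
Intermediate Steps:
$X{\left(W \right)} = -3 - 2 \sqrt{W}$
$P{\left(F \right)} = 3 + F + 2 i \sqrt{5}$ ($P{\left(F \right)} = F - \left(-3 - 2 \sqrt{-5}\right) = F - \left(-3 - 2 i \sqrt{5}\right) = F + \left(3 + 2 i \sqrt{5}\right) = 3 + F + 2 i \sqrt{5}$)
$z{\left(h \right)} = 2$ ($z{\left(h \right)} = 3 - 1 = 2$)
$z{\left(P{\left(0 \right)} \right)} a \left(13 - 10\right) = 2 \cdot 42 \left(13 - 10\right) = 84 \left(13 - 10\right) = 84 \cdot 3 = 252$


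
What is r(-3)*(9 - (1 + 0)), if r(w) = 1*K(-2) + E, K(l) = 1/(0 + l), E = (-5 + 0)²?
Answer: 196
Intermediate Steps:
E = 25 (E = (-5)² = 25)
K(l) = 1/l
r(w) = 49/2 (r(w) = 1/(-2) + 25 = 1*(-½) + 25 = -½ + 25 = 49/2)
r(-3)*(9 - (1 + 0)) = 49*(9 - (1 + 0))/2 = 49*(9 - 1*1)/2 = 49*(9 - 1)/2 = (49/2)*8 = 196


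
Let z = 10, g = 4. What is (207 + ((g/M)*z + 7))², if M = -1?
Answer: 30276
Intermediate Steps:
(207 + ((g/M)*z + 7))² = (207 + ((4/(-1))*10 + 7))² = (207 + ((4*(-1))*10 + 7))² = (207 + (-4*10 + 7))² = (207 + (-40 + 7))² = (207 - 33)² = 174² = 30276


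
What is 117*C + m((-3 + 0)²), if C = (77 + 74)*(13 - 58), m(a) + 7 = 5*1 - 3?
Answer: -795020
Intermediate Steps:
m(a) = -5 (m(a) = -7 + (5*1 - 3) = -7 + (5 - 3) = -7 + 2 = -5)
C = -6795 (C = 151*(-45) = -6795)
117*C + m((-3 + 0)²) = 117*(-6795) - 5 = -795015 - 5 = -795020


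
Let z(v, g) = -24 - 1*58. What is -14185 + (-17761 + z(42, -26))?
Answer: -32028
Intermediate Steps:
z(v, g) = -82 (z(v, g) = -24 - 58 = -82)
-14185 + (-17761 + z(42, -26)) = -14185 + (-17761 - 82) = -14185 - 17843 = -32028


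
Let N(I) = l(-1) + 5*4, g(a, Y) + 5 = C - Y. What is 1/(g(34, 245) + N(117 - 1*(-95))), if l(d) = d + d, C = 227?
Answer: -⅕ ≈ -0.20000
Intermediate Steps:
g(a, Y) = 222 - Y (g(a, Y) = -5 + (227 - Y) = 222 - Y)
l(d) = 2*d
N(I) = 18 (N(I) = 2*(-1) + 5*4 = -2 + 20 = 18)
1/(g(34, 245) + N(117 - 1*(-95))) = 1/((222 - 1*245) + 18) = 1/((222 - 245) + 18) = 1/(-23 + 18) = 1/(-5) = -⅕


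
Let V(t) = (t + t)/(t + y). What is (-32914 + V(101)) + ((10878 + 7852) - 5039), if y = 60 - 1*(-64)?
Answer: -4324973/225 ≈ -19222.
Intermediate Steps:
y = 124 (y = 60 + 64 = 124)
V(t) = 2*t/(124 + t) (V(t) = (t + t)/(t + 124) = (2*t)/(124 + t) = 2*t/(124 + t))
(-32914 + V(101)) + ((10878 + 7852) - 5039) = (-32914 + 2*101/(124 + 101)) + ((10878 + 7852) - 5039) = (-32914 + 2*101/225) + (18730 - 5039) = (-32914 + 2*101*(1/225)) + 13691 = (-32914 + 202/225) + 13691 = -7405448/225 + 13691 = -4324973/225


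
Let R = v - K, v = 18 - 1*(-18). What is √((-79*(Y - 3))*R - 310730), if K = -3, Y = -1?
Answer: I*√298406 ≈ 546.27*I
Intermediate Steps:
v = 36 (v = 18 + 18 = 36)
R = 39 (R = 36 - 1*(-3) = 36 + 3 = 39)
√((-79*(Y - 3))*R - 310730) = √(-79*(-1 - 3)*39 - 310730) = √(-79*(-4)*39 - 310730) = √(316*39 - 310730) = √(12324 - 310730) = √(-298406) = I*√298406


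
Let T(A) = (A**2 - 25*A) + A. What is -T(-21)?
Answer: -945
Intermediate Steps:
T(A) = A**2 - 24*A
-T(-21) = -(-21)*(-24 - 21) = -(-21)*(-45) = -1*945 = -945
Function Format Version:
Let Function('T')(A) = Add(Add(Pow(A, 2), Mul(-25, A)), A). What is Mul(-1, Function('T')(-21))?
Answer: -945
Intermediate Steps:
Function('T')(A) = Add(Pow(A, 2), Mul(-24, A))
Mul(-1, Function('T')(-21)) = Mul(-1, Mul(-21, Add(-24, -21))) = Mul(-1, Mul(-21, -45)) = Mul(-1, 945) = -945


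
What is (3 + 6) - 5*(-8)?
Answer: 49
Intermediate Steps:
(3 + 6) - 5*(-8) = 9 + 40 = 49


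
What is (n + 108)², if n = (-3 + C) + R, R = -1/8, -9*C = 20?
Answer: 54626881/5184 ≈ 10538.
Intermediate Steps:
C = -20/9 (C = -⅑*20 = -20/9 ≈ -2.2222)
R = -⅛ (R = -1*⅛ = -⅛ ≈ -0.12500)
n = -385/72 (n = (-3 - 20/9) - ⅛ = -47/9 - ⅛ = -385/72 ≈ -5.3472)
(n + 108)² = (-385/72 + 108)² = (7391/72)² = 54626881/5184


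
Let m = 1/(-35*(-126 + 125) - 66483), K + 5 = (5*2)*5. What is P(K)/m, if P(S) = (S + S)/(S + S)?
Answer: -66448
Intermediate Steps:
K = 45 (K = -5 + (5*2)*5 = -5 + 10*5 = -5 + 50 = 45)
m = -1/66448 (m = 1/(-35*(-1) - 66483) = 1/(35 - 66483) = 1/(-66448) = -1/66448 ≈ -1.5049e-5)
P(S) = 1 (P(S) = (2*S)/((2*S)) = (2*S)*(1/(2*S)) = 1)
P(K)/m = 1/(-1/66448) = 1*(-66448) = -66448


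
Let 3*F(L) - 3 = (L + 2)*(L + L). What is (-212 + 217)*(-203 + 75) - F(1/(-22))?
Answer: -465323/726 ≈ -640.94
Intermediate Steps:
F(L) = 1 + 2*L*(2 + L)/3 (F(L) = 1 + ((L + 2)*(L + L))/3 = 1 + ((2 + L)*(2*L))/3 = 1 + (2*L*(2 + L))/3 = 1 + 2*L*(2 + L)/3)
(-212 + 217)*(-203 + 75) - F(1/(-22)) = (-212 + 217)*(-203 + 75) - (1 + 2*(1/(-22))²/3 + (4/3)/(-22)) = 5*(-128) - (1 + 2*(-1/22)²/3 + (4/3)*(-1/22)) = -640 - (1 + (⅔)*(1/484) - 2/33) = -640 - (1 + 1/726 - 2/33) = -640 - 1*683/726 = -640 - 683/726 = -465323/726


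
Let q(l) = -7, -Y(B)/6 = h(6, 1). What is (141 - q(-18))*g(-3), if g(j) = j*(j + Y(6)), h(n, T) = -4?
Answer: -9324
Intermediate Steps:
Y(B) = 24 (Y(B) = -6*(-4) = 24)
g(j) = j*(24 + j) (g(j) = j*(j + 24) = j*(24 + j))
(141 - q(-18))*g(-3) = (141 - 1*(-7))*(-3*(24 - 3)) = (141 + 7)*(-3*21) = 148*(-63) = -9324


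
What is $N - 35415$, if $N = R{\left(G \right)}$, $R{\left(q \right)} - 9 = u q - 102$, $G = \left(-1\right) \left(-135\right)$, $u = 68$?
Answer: $-26328$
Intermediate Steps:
$G = 135$
$R{\left(q \right)} = -93 + 68 q$ ($R{\left(q \right)} = 9 + \left(68 q - 102\right) = 9 + \left(-102 + 68 q\right) = -93 + 68 q$)
$N = 9087$ ($N = -93 + 68 \cdot 135 = -93 + 9180 = 9087$)
$N - 35415 = 9087 - 35415 = -26328$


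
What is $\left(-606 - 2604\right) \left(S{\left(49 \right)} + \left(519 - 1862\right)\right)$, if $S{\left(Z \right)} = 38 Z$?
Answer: $-1665990$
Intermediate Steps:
$\left(-606 - 2604\right) \left(S{\left(49 \right)} + \left(519 - 1862\right)\right) = \left(-606 - 2604\right) \left(38 \cdot 49 + \left(519 - 1862\right)\right) = - 3210 \left(1862 + \left(519 - 1862\right)\right) = - 3210 \left(1862 - 1343\right) = \left(-3210\right) 519 = -1665990$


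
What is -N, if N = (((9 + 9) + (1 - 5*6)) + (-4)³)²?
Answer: -5625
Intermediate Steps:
N = 5625 (N = ((18 + (1 - 30)) - 64)² = ((18 - 29) - 64)² = (-11 - 64)² = (-75)² = 5625)
-N = -1*5625 = -5625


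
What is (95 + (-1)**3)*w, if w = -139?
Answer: -13066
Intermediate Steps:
(95 + (-1)**3)*w = (95 + (-1)**3)*(-139) = (95 - 1)*(-139) = 94*(-139) = -13066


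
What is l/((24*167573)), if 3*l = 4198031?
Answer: 4198031/12065256 ≈ 0.34794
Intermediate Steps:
l = 4198031/3 (l = (⅓)*4198031 = 4198031/3 ≈ 1.3993e+6)
l/((24*167573)) = 4198031/(3*((24*167573))) = (4198031/3)/4021752 = (4198031/3)*(1/4021752) = 4198031/12065256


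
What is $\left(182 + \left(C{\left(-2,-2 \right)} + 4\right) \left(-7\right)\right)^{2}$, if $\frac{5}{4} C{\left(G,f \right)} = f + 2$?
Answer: $23716$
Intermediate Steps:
$C{\left(G,f \right)} = \frac{8}{5} + \frac{4 f}{5}$ ($C{\left(G,f \right)} = \frac{4 \left(f + 2\right)}{5} = \frac{4 \left(2 + f\right)}{5} = \frac{8}{5} + \frac{4 f}{5}$)
$\left(182 + \left(C{\left(-2,-2 \right)} + 4\right) \left(-7\right)\right)^{2} = \left(182 + \left(\left(\frac{8}{5} + \frac{4}{5} \left(-2\right)\right) + 4\right) \left(-7\right)\right)^{2} = \left(182 + \left(\left(\frac{8}{5} - \frac{8}{5}\right) + 4\right) \left(-7\right)\right)^{2} = \left(182 + \left(0 + 4\right) \left(-7\right)\right)^{2} = \left(182 + 4 \left(-7\right)\right)^{2} = \left(182 - 28\right)^{2} = 154^{2} = 23716$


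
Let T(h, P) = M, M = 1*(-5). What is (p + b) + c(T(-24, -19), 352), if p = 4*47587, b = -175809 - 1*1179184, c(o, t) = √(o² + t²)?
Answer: -1164645 + √123929 ≈ -1.1643e+6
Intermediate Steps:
M = -5
T(h, P) = -5
b = -1354993 (b = -175809 - 1179184 = -1354993)
p = 190348
(p + b) + c(T(-24, -19), 352) = (190348 - 1354993) + √((-5)² + 352²) = -1164645 + √(25 + 123904) = -1164645 + √123929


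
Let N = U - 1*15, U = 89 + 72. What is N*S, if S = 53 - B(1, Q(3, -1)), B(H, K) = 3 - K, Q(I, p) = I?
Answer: 7738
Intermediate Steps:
U = 161
N = 146 (N = 161 - 1*15 = 161 - 15 = 146)
S = 53 (S = 53 - (3 - 1*3) = 53 - (3 - 3) = 53 - 1*0 = 53 + 0 = 53)
N*S = 146*53 = 7738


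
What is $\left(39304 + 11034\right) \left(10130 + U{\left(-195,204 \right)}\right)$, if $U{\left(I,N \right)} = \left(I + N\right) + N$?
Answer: $520645934$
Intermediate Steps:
$U{\left(I,N \right)} = I + 2 N$
$\left(39304 + 11034\right) \left(10130 + U{\left(-195,204 \right)}\right) = \left(39304 + 11034\right) \left(10130 + \left(-195 + 2 \cdot 204\right)\right) = 50338 \left(10130 + \left(-195 + 408\right)\right) = 50338 \left(10130 + 213\right) = 50338 \cdot 10343 = 520645934$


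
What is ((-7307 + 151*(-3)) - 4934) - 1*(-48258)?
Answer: 35564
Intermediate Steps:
((-7307 + 151*(-3)) - 4934) - 1*(-48258) = ((-7307 - 453) - 4934) + 48258 = (-7760 - 4934) + 48258 = -12694 + 48258 = 35564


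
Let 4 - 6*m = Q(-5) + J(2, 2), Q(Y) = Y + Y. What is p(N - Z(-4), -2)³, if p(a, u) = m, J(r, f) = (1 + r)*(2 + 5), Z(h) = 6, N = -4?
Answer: -343/216 ≈ -1.5880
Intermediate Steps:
Q(Y) = 2*Y
J(r, f) = 7 + 7*r (J(r, f) = (1 + r)*7 = 7 + 7*r)
m = -7/6 (m = ⅔ - (2*(-5) + (7 + 7*2))/6 = ⅔ - (-10 + (7 + 14))/6 = ⅔ - (-10 + 21)/6 = ⅔ - ⅙*11 = ⅔ - 11/6 = -7/6 ≈ -1.1667)
p(a, u) = -7/6
p(N - Z(-4), -2)³ = (-7/6)³ = -343/216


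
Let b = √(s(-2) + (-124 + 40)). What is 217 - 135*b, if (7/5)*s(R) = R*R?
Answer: 217 - 270*I*√994/7 ≈ 217.0 - 1216.1*I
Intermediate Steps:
s(R) = 5*R²/7 (s(R) = 5*(R*R)/7 = 5*R²/7)
b = 2*I*√994/7 (b = √((5/7)*(-2)² + (-124 + 40)) = √((5/7)*4 - 84) = √(20/7 - 84) = √(-568/7) = 2*I*√994/7 ≈ 9.0079*I)
217 - 135*b = 217 - 270*I*√994/7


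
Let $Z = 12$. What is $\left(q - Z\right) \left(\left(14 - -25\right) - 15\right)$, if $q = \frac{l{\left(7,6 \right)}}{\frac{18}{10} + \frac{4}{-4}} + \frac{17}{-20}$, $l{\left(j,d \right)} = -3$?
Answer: $- \frac{1992}{5} \approx -398.4$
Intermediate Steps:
$q = - \frac{23}{5}$ ($q = - \frac{3}{\frac{18}{10} + \frac{4}{-4}} + \frac{17}{-20} = - \frac{3}{18 \cdot \frac{1}{10} + 4 \left(- \frac{1}{4}\right)} + 17 \left(- \frac{1}{20}\right) = - \frac{3}{\frac{9}{5} - 1} - \frac{17}{20} = - \frac{3}{\frac{4}{5}} - \frac{17}{20} = \left(-3\right) \frac{5}{4} - \frac{17}{20} = - \frac{15}{4} - \frac{17}{20} = - \frac{23}{5} \approx -4.6$)
$\left(q - Z\right) \left(\left(14 - -25\right) - 15\right) = \left(- \frac{23}{5} - 12\right) \left(\left(14 - -25\right) - 15\right) = \left(- \frac{23}{5} - 12\right) \left(\left(14 + 25\right) - 15\right) = - \frac{83 \left(39 - 15\right)}{5} = \left(- \frac{83}{5}\right) 24 = - \frac{1992}{5}$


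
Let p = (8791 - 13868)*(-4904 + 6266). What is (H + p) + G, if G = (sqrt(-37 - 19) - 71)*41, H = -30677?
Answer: -6948462 + 82*I*sqrt(14) ≈ -6.9485e+6 + 306.82*I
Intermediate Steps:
p = -6914874 (p = -5077*1362 = -6914874)
G = -2911 + 82*I*sqrt(14) (G = (sqrt(-56) - 71)*41 = (2*I*sqrt(14) - 71)*41 = (-71 + 2*I*sqrt(14))*41 = -2911 + 82*I*sqrt(14) ≈ -2911.0 + 306.82*I)
(H + p) + G = (-30677 - 6914874) + (-2911 + 82*I*sqrt(14)) = -6945551 + (-2911 + 82*I*sqrt(14)) = -6948462 + 82*I*sqrt(14)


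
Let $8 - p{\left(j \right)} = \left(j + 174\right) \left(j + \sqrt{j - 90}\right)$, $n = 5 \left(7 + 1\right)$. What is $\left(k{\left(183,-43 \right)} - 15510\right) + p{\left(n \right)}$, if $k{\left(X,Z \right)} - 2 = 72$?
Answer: $-23988 - 1070 i \sqrt{2} \approx -23988.0 - 1513.2 i$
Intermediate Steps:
$k{\left(X,Z \right)} = 74$ ($k{\left(X,Z \right)} = 2 + 72 = 74$)
$n = 40$ ($n = 5 \cdot 8 = 40$)
$p{\left(j \right)} = 8 - \left(174 + j\right) \left(j + \sqrt{-90 + j}\right)$ ($p{\left(j \right)} = 8 - \left(j + 174\right) \left(j + \sqrt{j - 90}\right) = 8 - \left(174 + j\right) \left(j + \sqrt{-90 + j}\right)$)
$\left(k{\left(183,-43 \right)} - 15510\right) + p{\left(n \right)} = \left(74 - 15510\right) - \left(8552 + 214 \sqrt{-90 + 40}\right) = -15436 - \left(8552 + 1070 i \sqrt{2}\right) = -23988 - 1070 i \sqrt{2}$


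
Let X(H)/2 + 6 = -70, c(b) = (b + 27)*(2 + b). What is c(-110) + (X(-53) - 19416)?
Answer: -10604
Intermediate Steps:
c(b) = (2 + b)*(27 + b) (c(b) = (27 + b)*(2 + b) = (2 + b)*(27 + b))
X(H) = -152 (X(H) = -12 + 2*(-70) = -12 - 140 = -152)
c(-110) + (X(-53) - 19416) = (54 + (-110)**2 + 29*(-110)) + (-152 - 19416) = (54 + 12100 - 3190) - 19568 = 8964 - 19568 = -10604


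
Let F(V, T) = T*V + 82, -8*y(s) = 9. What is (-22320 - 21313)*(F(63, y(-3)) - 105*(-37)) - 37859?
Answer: -1360299849/8 ≈ -1.7004e+8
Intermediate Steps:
y(s) = -9/8 (y(s) = -1/8*9 = -9/8)
F(V, T) = 82 + T*V
(-22320 - 21313)*(F(63, y(-3)) - 105*(-37)) - 37859 = (-22320 - 21313)*((82 - 9/8*63) - 105*(-37)) - 37859 = -43633*((82 - 567/8) + 3885) - 37859 = -43633*(89/8 + 3885) - 37859 = -43633*31169/8 - 37859 = -1359996977/8 - 37859 = -1360299849/8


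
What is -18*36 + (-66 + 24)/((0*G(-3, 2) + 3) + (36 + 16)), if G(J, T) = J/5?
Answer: -35682/55 ≈ -648.76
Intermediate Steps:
G(J, T) = J/5 (G(J, T) = J*(⅕) = J/5)
-18*36 + (-66 + 24)/((0*G(-3, 2) + 3) + (36 + 16)) = -18*36 + (-66 + 24)/((0*((⅕)*(-3)) + 3) + (36 + 16)) = -648 - 42/((0*(-⅗) + 3) + 52) = -648 - 42/((0 + 3) + 52) = -648 - 42/(3 + 52) = -648 - 42/55 = -35682/55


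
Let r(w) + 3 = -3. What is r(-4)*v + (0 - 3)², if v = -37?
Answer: 231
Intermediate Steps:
r(w) = -6 (r(w) = -3 - 3 = -6)
r(-4)*v + (0 - 3)² = -6*(-37) + (0 - 3)² = 222 + (-3)² = 222 + 9 = 231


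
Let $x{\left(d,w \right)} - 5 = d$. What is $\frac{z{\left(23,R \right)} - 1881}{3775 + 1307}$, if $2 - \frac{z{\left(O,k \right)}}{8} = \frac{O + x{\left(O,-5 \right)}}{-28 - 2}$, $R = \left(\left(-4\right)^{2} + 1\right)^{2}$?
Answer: $- \frac{9257}{25410} \approx -0.36431$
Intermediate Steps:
$x{\left(d,w \right)} = 5 + d$
$R = 289$ ($R = \left(16 + 1\right)^{2} = 17^{2} = 289$)
$z{\left(O,k \right)} = \frac{52}{3} + \frac{8 O}{15}$ ($z{\left(O,k \right)} = 16 - 8 \frac{O + \left(5 + O\right)}{-28 - 2} = 16 - 8 \frac{5 + 2 O}{-30} = 16 - 8 \left(5 + 2 O\right) \left(- \frac{1}{30}\right) = 16 - 8 \left(- \frac{1}{6} - \frac{O}{15}\right) = 16 + \left(\frac{4}{3} + \frac{8 O}{15}\right) = \frac{52}{3} + \frac{8 O}{15}$)
$\frac{z{\left(23,R \right)} - 1881}{3775 + 1307} = \frac{\left(\frac{52}{3} + \frac{8}{15} \cdot 23\right) - 1881}{3775 + 1307} = \frac{\left(\frac{52}{3} + \frac{184}{15}\right) - 1881}{5082} = \left(\frac{148}{5} - 1881\right) \frac{1}{5082} = \left(- \frac{9257}{5}\right) \frac{1}{5082} = - \frac{9257}{25410}$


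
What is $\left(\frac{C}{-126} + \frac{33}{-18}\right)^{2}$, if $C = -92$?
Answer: $\frac{19321}{15876} \approx 1.217$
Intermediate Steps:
$\left(\frac{C}{-126} + \frac{33}{-18}\right)^{2} = \left(- \frac{92}{-126} + \frac{33}{-18}\right)^{2} = \left(\left(-92\right) \left(- \frac{1}{126}\right) + 33 \left(- \frac{1}{18}\right)\right)^{2} = \left(\frac{46}{63} - \frac{11}{6}\right)^{2} = \left(- \frac{139}{126}\right)^{2} = \frac{19321}{15876}$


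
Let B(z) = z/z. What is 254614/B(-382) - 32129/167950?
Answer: 42762389171/167950 ≈ 2.5461e+5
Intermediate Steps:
B(z) = 1
254614/B(-382) - 32129/167950 = 254614/1 - 32129/167950 = 254614*1 - 32129*1/167950 = 254614 - 32129/167950 = 42762389171/167950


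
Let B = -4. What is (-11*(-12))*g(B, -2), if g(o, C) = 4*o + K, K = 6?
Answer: -1320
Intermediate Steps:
g(o, C) = 6 + 4*o (g(o, C) = 4*o + 6 = 6 + 4*o)
(-11*(-12))*g(B, -2) = (-11*(-12))*(6 + 4*(-4)) = 132*(6 - 16) = 132*(-10) = -1320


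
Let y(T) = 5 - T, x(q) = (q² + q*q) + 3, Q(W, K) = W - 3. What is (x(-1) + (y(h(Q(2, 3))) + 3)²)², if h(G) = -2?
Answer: 11025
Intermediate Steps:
Q(W, K) = -3 + W
x(q) = 3 + 2*q² (x(q) = (q² + q²) + 3 = 2*q² + 3 = 3 + 2*q²)
(x(-1) + (y(h(Q(2, 3))) + 3)²)² = ((3 + 2*(-1)²) + ((5 - 1*(-2)) + 3)²)² = ((3 + 2*1) + ((5 + 2) + 3)²)² = ((3 + 2) + (7 + 3)²)² = (5 + 10²)² = (5 + 100)² = 105² = 11025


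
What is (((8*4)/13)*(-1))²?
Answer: 1024/169 ≈ 6.0592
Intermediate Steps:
(((8*4)/13)*(-1))² = ((32*(1/13))*(-1))² = ((32/13)*(-1))² = (-32/13)² = 1024/169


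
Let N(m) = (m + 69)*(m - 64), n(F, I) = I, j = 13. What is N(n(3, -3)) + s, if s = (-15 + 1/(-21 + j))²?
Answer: -268367/64 ≈ -4193.2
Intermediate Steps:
s = 14641/64 (s = (-15 + 1/(-21 + 13))² = (-15 + 1/(-8))² = (-15 - ⅛)² = (-121/8)² = 14641/64 ≈ 228.77)
N(m) = (-64 + m)*(69 + m) (N(m) = (69 + m)*(-64 + m) = (-64 + m)*(69 + m))
N(n(3, -3)) + s = (-4416 + (-3)² + 5*(-3)) + 14641/64 = (-4416 + 9 - 15) + 14641/64 = -4422 + 14641/64 = -268367/64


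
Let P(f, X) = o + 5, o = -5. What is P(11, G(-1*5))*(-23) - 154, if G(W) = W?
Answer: -154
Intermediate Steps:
P(f, X) = 0 (P(f, X) = -5 + 5 = 0)
P(11, G(-1*5))*(-23) - 154 = 0*(-23) - 154 = 0 - 154 = -154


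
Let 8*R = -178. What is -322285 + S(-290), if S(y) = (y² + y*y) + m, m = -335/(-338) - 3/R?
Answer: -4635151099/30082 ≈ -1.5408e+5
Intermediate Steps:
R = -89/4 (R = (⅛)*(-178) = -89/4 ≈ -22.250)
m = 33871/30082 (m = -335/(-338) - 3/(-89/4) = -335*(-1/338) - 3*(-4/89) = 335/338 + 12/89 = 33871/30082 ≈ 1.1260)
S(y) = 33871/30082 + 2*y² (S(y) = (y² + y*y) + 33871/30082 = (y² + y²) + 33871/30082 = 2*y² + 33871/30082 = 33871/30082 + 2*y²)
-322285 + S(-290) = -322285 + (33871/30082 + 2*(-290)²) = -322285 + (33871/30082 + 2*84100) = -322285 + (33871/30082 + 168200) = -322285 + 5059826271/30082 = -4635151099/30082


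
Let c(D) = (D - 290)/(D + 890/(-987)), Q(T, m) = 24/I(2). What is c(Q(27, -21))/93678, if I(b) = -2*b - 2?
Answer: 48363/75535694 ≈ 0.00064027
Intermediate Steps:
I(b) = -2 - 2*b
Q(T, m) = -4 (Q(T, m) = 24/(-2 - 2*2) = 24/(-2 - 4) = 24/(-6) = 24*(-⅙) = -4)
c(D) = (-290 + D)/(-890/987 + D) (c(D) = (-290 + D)/(D + 890*(-1/987)) = (-290 + D)/(D - 890/987) = (-290 + D)/(-890/987 + D))
c(Q(27, -21))/93678 = (987*(-290 - 4)/(-890 + 987*(-4)))/93678 = (987*(-294)/(-890 - 3948))*(1/93678) = (987*(-294)/(-4838))*(1/93678) = (987*(-1/4838)*(-294))*(1/93678) = (145089/2419)*(1/93678) = 48363/75535694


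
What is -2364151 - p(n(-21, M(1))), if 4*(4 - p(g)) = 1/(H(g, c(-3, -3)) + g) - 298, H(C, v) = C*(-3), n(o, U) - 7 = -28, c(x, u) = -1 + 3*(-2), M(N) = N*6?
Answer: -397190555/168 ≈ -2.3642e+6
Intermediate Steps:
M(N) = 6*N
c(x, u) = -7 (c(x, u) = -1 - 6 = -7)
n(o, U) = -21 (n(o, U) = 7 - 28 = -21)
H(C, v) = -3*C
p(g) = 157/2 + 1/(8*g) (p(g) = 4 - (1/(-3*g + g) - 298)/4 = 4 - (1/(-2*g) - 298)/4 = 4 - (-1/(2*g) - 298)/4 = 4 - (-298 - 1/(2*g))/4 = 4 + (149/2 + 1/(8*g)) = 157/2 + 1/(8*g))
-2364151 - p(n(-21, M(1))) = -2364151 - (1 + 628*(-21))/(8*(-21)) = -2364151 - (-1)*(1 - 13188)/(8*21) = -2364151 - (-1)*(-13187)/(8*21) = -2364151 - 1*13187/168 = -2364151 - 13187/168 = -397190555/168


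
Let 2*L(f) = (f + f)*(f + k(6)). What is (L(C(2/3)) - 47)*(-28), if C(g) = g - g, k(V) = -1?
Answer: 1316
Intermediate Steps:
C(g) = 0
L(f) = f*(-1 + f) (L(f) = ((f + f)*(f - 1))/2 = ((2*f)*(-1 + f))/2 = (2*f*(-1 + f))/2 = f*(-1 + f))
(L(C(2/3)) - 47)*(-28) = (0*(-1 + 0) - 47)*(-28) = (0*(-1) - 47)*(-28) = (0 - 47)*(-28) = -47*(-28) = 1316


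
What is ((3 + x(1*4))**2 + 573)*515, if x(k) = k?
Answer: 320330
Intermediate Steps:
((3 + x(1*4))**2 + 573)*515 = ((3 + 1*4)**2 + 573)*515 = ((3 + 4)**2 + 573)*515 = (7**2 + 573)*515 = (49 + 573)*515 = 622*515 = 320330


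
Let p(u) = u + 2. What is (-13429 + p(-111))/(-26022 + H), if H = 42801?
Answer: -1934/2397 ≈ -0.80684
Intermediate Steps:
p(u) = 2 + u
(-13429 + p(-111))/(-26022 + H) = (-13429 + (2 - 111))/(-26022 + 42801) = (-13429 - 109)/16779 = -13538*1/16779 = -1934/2397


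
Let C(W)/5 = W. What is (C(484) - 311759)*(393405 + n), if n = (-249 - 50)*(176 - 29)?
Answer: -108099132228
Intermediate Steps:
C(W) = 5*W
n = -43953 (n = -299*147 = -43953)
(C(484) - 311759)*(393405 + n) = (5*484 - 311759)*(393405 - 43953) = (2420 - 311759)*349452 = -309339*349452 = -108099132228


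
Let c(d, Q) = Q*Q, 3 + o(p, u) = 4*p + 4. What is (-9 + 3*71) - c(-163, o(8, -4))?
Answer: -885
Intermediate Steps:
o(p, u) = 1 + 4*p (o(p, u) = -3 + (4*p + 4) = -3 + (4 + 4*p) = 1 + 4*p)
c(d, Q) = Q²
(-9 + 3*71) - c(-163, o(8, -4)) = (-9 + 3*71) - (1 + 4*8)² = (-9 + 213) - (1 + 32)² = 204 - 1*33² = 204 - 1*1089 = 204 - 1089 = -885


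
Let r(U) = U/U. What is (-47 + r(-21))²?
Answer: 2116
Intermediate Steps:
r(U) = 1
(-47 + r(-21))² = (-47 + 1)² = (-46)² = 2116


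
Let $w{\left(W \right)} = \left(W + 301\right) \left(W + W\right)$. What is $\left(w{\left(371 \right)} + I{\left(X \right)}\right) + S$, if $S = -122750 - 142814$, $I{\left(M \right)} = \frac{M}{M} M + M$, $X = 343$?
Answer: $233746$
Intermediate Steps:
$I{\left(M \right)} = 2 M$ ($I{\left(M \right)} = 1 M + M = M + M = 2 M$)
$w{\left(W \right)} = 2 W \left(301 + W\right)$ ($w{\left(W \right)} = \left(301 + W\right) 2 W = 2 W \left(301 + W\right)$)
$S = -265564$ ($S = -122750 - 142814 = -265564$)
$\left(w{\left(371 \right)} + I{\left(X \right)}\right) + S = \left(2 \cdot 371 \left(301 + 371\right) + 2 \cdot 343\right) - 265564 = \left(2 \cdot 371 \cdot 672 + 686\right) - 265564 = \left(498624 + 686\right) - 265564 = 499310 - 265564 = 233746$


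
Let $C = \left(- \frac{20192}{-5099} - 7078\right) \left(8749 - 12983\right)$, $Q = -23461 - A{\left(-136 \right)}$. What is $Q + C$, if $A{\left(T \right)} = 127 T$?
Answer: $\frac{152691066309}{5099} \approx 2.9945 \cdot 10^{7}$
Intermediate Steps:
$Q = -6189$ ($Q = -23461 - 127 \left(-136\right) = -23461 - -17272 = -23461 + 17272 = -6189$)
$C = \frac{152722624020}{5099}$ ($C = \left(\left(-20192\right) \left(- \frac{1}{5099}\right) - 7078\right) \left(-4234\right) = \left(\frac{20192}{5099} - 7078\right) \left(-4234\right) = \left(- \frac{36070530}{5099}\right) \left(-4234\right) = \frac{152722624020}{5099} \approx 2.9951 \cdot 10^{7}$)
$Q + C = -6189 + \frac{152722624020}{5099} = \frac{152691066309}{5099}$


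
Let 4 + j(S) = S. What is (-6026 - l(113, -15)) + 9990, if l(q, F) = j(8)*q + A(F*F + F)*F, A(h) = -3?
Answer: 3467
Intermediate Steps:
j(S) = -4 + S
l(q, F) = -3*F + 4*q (l(q, F) = (-4 + 8)*q - 3*F = 4*q - 3*F = -3*F + 4*q)
(-6026 - l(113, -15)) + 9990 = (-6026 - (-3*(-15) + 4*113)) + 9990 = (-6026 - (45 + 452)) + 9990 = (-6026 - 1*497) + 9990 = (-6026 - 497) + 9990 = -6523 + 9990 = 3467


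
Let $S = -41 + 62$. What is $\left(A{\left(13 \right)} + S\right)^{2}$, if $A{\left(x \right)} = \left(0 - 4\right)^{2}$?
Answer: $1369$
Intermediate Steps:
$A{\left(x \right)} = 16$ ($A{\left(x \right)} = \left(-4\right)^{2} = 16$)
$S = 21$
$\left(A{\left(13 \right)} + S\right)^{2} = \left(16 + 21\right)^{2} = 37^{2} = 1369$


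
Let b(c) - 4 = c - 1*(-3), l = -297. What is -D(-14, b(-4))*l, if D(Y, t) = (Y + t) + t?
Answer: -2376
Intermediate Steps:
b(c) = 7 + c (b(c) = 4 + (c - 1*(-3)) = 4 + (c + 3) = 4 + (3 + c) = 7 + c)
D(Y, t) = Y + 2*t
-D(-14, b(-4))*l = -(-14 + 2*(7 - 4))*(-297) = -(-14 + 2*3)*(-297) = -(-14 + 6)*(-297) = -(-8)*(-297) = -1*2376 = -2376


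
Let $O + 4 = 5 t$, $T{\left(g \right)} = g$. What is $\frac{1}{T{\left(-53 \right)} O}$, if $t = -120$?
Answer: $\frac{1}{32012} \approx 3.1238 \cdot 10^{-5}$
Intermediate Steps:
$O = -604$ ($O = -4 + 5 \left(-120\right) = -4 - 600 = -604$)
$\frac{1}{T{\left(-53 \right)} O} = \frac{1}{\left(-53\right) \left(-604\right)} = \left(- \frac{1}{53}\right) \left(- \frac{1}{604}\right) = \frac{1}{32012}$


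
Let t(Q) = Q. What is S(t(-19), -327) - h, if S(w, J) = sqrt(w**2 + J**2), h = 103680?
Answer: -103680 + sqrt(107290) ≈ -1.0335e+5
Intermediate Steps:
S(w, J) = sqrt(J**2 + w**2)
S(t(-19), -327) - h = sqrt((-327)**2 + (-19)**2) - 1*103680 = sqrt(106929 + 361) - 103680 = sqrt(107290) - 103680 = -103680 + sqrt(107290)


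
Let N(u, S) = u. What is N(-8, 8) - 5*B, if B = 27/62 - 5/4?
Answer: -487/124 ≈ -3.9274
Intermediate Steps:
B = -101/124 (B = 27*(1/62) - 5*¼ = 27/62 - 5/4 = -101/124 ≈ -0.81452)
N(-8, 8) - 5*B = -8 - 5*(-101/124) = -8 + 505/124 = -487/124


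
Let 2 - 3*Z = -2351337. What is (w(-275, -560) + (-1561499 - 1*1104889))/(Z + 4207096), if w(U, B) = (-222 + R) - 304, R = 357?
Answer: -7999671/14972627 ≈ -0.53429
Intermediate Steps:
Z = 2351339/3 (Z = ⅔ - ⅓*(-2351337) = ⅔ + 783779 = 2351339/3 ≈ 7.8378e+5)
w(U, B) = -169 (w(U, B) = (-222 + 357) - 304 = 135 - 304 = -169)
(w(-275, -560) + (-1561499 - 1*1104889))/(Z + 4207096) = (-169 + (-1561499 - 1*1104889))/(2351339/3 + 4207096) = (-169 + (-1561499 - 1104889))/(14972627/3) = (-169 - 2666388)*(3/14972627) = -2666557*3/14972627 = -7999671/14972627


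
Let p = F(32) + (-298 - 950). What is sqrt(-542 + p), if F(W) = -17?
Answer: I*sqrt(1807) ≈ 42.509*I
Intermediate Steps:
p = -1265 (p = -17 + (-298 - 950) = -17 - 1248 = -1265)
sqrt(-542 + p) = sqrt(-542 - 1265) = sqrt(-1807) = I*sqrt(1807)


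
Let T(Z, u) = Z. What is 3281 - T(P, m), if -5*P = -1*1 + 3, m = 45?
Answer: 16407/5 ≈ 3281.4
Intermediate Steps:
P = -⅖ (P = -(-1*1 + 3)/5 = -(-1 + 3)/5 = -⅕*2 = -⅖ ≈ -0.40000)
3281 - T(P, m) = 3281 - 1*(-⅖) = 3281 + ⅖ = 16407/5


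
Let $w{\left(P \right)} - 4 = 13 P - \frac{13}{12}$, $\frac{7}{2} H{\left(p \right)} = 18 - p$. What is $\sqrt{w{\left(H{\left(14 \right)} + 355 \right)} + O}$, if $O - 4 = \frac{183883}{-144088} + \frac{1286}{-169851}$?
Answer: $\frac{\sqrt{77123191893832704815426}}{4078915148} \approx 68.084$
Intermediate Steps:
$H{\left(p \right)} = \frac{36}{7} - \frac{2 p}{7}$ ($H{\left(p \right)} = \frac{2 \left(18 - p\right)}{7} = \frac{36}{7} - \frac{2 p}{7}$)
$O = \frac{9496564993}{3496212984}$ ($O = 4 + \left(\frac{183883}{-144088} + \frac{1286}{-169851}\right) = 4 + \left(183883 \left(- \frac{1}{144088}\right) + 1286 \left(- \frac{1}{169851}\right)\right) = 4 - \frac{4488286943}{3496212984} = \frac{9496564993}{3496212984} \approx 2.7162$)
$w{\left(P \right)} = \frac{35}{12} + 13 P$ ($w{\left(P \right)} = 4 + \left(13 P - \frac{13}{12}\right) = 4 + \left(- \frac{13}{12} + 13 P\right) = \frac{35}{12} + 13 P$)
$\sqrt{w{\left(H{\left(14 \right)} + 355 \right)} + O} = \sqrt{\left(\frac{35}{12} + 13 \left(\left(\frac{36}{7} - 4\right) + 355\right)\right) + \frac{9496564993}{3496212984}} = \sqrt{\left(\frac{35}{12} + 13 \left(\frac{8}{7} + 355\right)\right) + \frac{9496564993}{3496212984}} = \sqrt{\left(\frac{35}{12} + 13 \cdot \frac{2493}{7}\right) + \frac{9496564993}{3496212984}} = \sqrt{\left(\frac{35}{12} + \frac{32409}{7}\right) + \frac{9496564993}{3496212984}} = \sqrt{\frac{389153}{84} + \frac{9496564993}{3496212984}} = \sqrt{\frac{37815541189499}{8157830296}} = \frac{\sqrt{77123191893832704815426}}{4078915148}$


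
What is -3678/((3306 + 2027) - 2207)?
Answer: -613/521 ≈ -1.1766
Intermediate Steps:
-3678/((3306 + 2027) - 2207) = -3678/(5333 - 2207) = -3678/3126 = -3678*1/3126 = -613/521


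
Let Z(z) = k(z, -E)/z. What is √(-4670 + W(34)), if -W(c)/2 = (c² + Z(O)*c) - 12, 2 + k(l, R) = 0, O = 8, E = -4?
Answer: I*√6941 ≈ 83.313*I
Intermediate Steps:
k(l, R) = -2 (k(l, R) = -2 + 0 = -2)
Z(z) = -2/z
W(c) = 24 + c/2 - 2*c² (W(c) = -2*((c² + (-2/8)*c) - 12) = -2*((c² + (-2*⅛)*c) - 12) = -2*((c² - c/4) - 12) = -2*(-12 + c² - c/4) = 24 + c/2 - 2*c²)
√(-4670 + W(34)) = √(-4670 + (24 + (½)*34 - 2*34²)) = √(-4670 + (24 + 17 - 2*1156)) = √(-4670 + (24 + 17 - 2312)) = √(-4670 - 2271) = √(-6941) = I*√6941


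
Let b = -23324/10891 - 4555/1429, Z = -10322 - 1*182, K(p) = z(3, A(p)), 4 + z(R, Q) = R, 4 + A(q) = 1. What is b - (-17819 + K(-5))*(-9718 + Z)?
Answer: -5608307258552061/15563239 ≈ -3.6036e+8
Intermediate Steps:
A(q) = -3 (A(q) = -4 + 1 = -3)
z(R, Q) = -4 + R
K(p) = -1 (K(p) = -4 + 3 = -1)
Z = -10504 (Z = -10322 - 182 = -10504)
b = -82938501/15563239 (b = -23324*1/10891 - 4555*1/1429 = -23324/10891 - 4555/1429 = -82938501/15563239 ≈ -5.3291)
b - (-17819 + K(-5))*(-9718 + Z) = -82938501/15563239 - (-17819 - 1)*(-9718 - 10504) = -82938501/15563239 - (-17820)*(-20222) = -82938501/15563239 - 1*360356040 = -82938501/15563239 - 360356040 = -5608307258552061/15563239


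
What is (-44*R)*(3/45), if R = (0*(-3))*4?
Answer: 0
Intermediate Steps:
R = 0 (R = 0*4 = 0)
(-44*R)*(3/45) = (-44*0)*(3/45) = 0*(3*(1/45)) = 0*(1/15) = 0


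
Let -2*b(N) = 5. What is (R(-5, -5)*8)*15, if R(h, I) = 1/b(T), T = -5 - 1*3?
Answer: -48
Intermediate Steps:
T = -8 (T = -5 - 3 = -8)
b(N) = -5/2 (b(N) = -1/2*5 = -5/2)
R(h, I) = -2/5 (R(h, I) = 1/(-5/2) = -2/5)
(R(-5, -5)*8)*15 = -2/5*8*15 = -16/5*15 = -48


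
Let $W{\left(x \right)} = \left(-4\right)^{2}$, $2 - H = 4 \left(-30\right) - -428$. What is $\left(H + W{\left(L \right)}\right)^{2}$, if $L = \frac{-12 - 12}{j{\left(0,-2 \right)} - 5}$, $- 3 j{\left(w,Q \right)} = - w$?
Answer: $84100$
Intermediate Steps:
$j{\left(w,Q \right)} = \frac{w}{3}$ ($j{\left(w,Q \right)} = - \frac{\left(-1\right) w}{3} = \frac{w}{3}$)
$H = -306$ ($H = 2 - \left(4 \left(-30\right) - -428\right) = 2 - \left(-120 + 428\right) = 2 - 308 = -306$)
$L = \frac{24}{5}$ ($L = \frac{-12 - 12}{\frac{1}{3} \cdot 0 - 5} = - \frac{24}{0 - 5} = - \frac{24}{-5} = \left(-24\right) \left(- \frac{1}{5}\right) = \frac{24}{5} \approx 4.8$)
$W{\left(x \right)} = 16$
$\left(H + W{\left(L \right)}\right)^{2} = \left(-306 + 16\right)^{2} = \left(-290\right)^{2} = 84100$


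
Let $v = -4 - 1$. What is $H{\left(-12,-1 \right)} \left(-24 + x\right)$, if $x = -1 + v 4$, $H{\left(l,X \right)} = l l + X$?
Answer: $-6435$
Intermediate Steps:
$v = -5$
$H{\left(l,X \right)} = X + l^{2}$ ($H{\left(l,X \right)} = l^{2} + X = X + l^{2}$)
$x = -21$ ($x = -1 - 20 = -21$)
$H{\left(-12,-1 \right)} \left(-24 + x\right) = \left(-1 + \left(-12\right)^{2}\right) \left(-24 - 21\right) = \left(-1 + 144\right) \left(-45\right) = 143 \left(-45\right) = -6435$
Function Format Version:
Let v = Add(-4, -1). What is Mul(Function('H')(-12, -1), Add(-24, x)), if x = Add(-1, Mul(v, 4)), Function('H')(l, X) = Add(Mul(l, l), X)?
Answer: -6435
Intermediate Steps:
v = -5
Function('H')(l, X) = Add(X, Pow(l, 2)) (Function('H')(l, X) = Add(Pow(l, 2), X) = Add(X, Pow(l, 2)))
x = -21 (x = Add(-1, Mul(-5, 4)) = Add(-1, -20) = -21)
Mul(Function('H')(-12, -1), Add(-24, x)) = Mul(Add(-1, Pow(-12, 2)), Add(-24, -21)) = Mul(Add(-1, 144), -45) = Mul(143, -45) = -6435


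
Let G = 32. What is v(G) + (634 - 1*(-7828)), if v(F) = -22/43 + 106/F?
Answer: 5823783/688 ≈ 8464.8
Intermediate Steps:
v(F) = -22/43 + 106/F (v(F) = -22*1/43 + 106/F = -22/43 + 106/F)
v(G) + (634 - 1*(-7828)) = (-22/43 + 106/32) + (634 - 1*(-7828)) = (-22/43 + 106*(1/32)) + (634 + 7828) = (-22/43 + 53/16) + 8462 = 1927/688 + 8462 = 5823783/688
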